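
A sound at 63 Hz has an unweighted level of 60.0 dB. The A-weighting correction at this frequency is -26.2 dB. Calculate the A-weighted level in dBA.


Given values:
  SPL = 60.0 dB
  A-weighting at 63 Hz = -26.2 dB
Formula: L_A = SPL + A_weight
L_A = 60.0 + (-26.2)
L_A = 33.8

33.8 dBA


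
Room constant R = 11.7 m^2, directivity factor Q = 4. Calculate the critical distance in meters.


Given values:
  R = 11.7 m^2, Q = 4
Formula: d_c = 0.141 * sqrt(Q * R)
Compute Q * R = 4 * 11.7 = 46.8
Compute sqrt(46.8) = 6.8411
d_c = 0.141 * 6.8411 = 0.965

0.965 m


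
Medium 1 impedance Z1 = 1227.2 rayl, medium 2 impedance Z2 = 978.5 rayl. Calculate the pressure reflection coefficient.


Given values:
  Z1 = 1227.2 rayl, Z2 = 978.5 rayl
Formula: R = (Z2 - Z1) / (Z2 + Z1)
Numerator: Z2 - Z1 = 978.5 - 1227.2 = -248.7
Denominator: Z2 + Z1 = 978.5 + 1227.2 = 2205.7
R = -248.7 / 2205.7 = -0.1128

-0.1128


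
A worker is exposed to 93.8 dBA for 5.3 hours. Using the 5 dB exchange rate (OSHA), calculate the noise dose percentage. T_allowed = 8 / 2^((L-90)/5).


Given values:
  L = 93.8 dBA, T = 5.3 hours
Formula: T_allowed = 8 / 2^((L - 90) / 5)
Compute exponent: (93.8 - 90) / 5 = 0.76
Compute 2^(0.76) = 1.693491
T_allowed = 8 / 1.693491 = 4.72397 hours
Dose = (T / T_allowed) * 100
Dose = (5.3 / 4.72397) * 100 = 112.19

112.19 %


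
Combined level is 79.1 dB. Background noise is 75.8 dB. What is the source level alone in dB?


Given values:
  L_total = 79.1 dB, L_bg = 75.8 dB
Formula: L_source = 10 * log10(10^(L_total/10) - 10^(L_bg/10))
Convert to linear:
  10^(79.1/10) = 81283051.6164
  10^(75.8/10) = 38018939.6321
Difference: 81283051.6164 - 38018939.6321 = 43264111.9843
L_source = 10 * log10(43264111.9843) = 76.36

76.36 dB


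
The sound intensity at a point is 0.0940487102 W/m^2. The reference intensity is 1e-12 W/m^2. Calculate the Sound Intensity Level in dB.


Given values:
  I = 0.0940487102 W/m^2
  I_ref = 1e-12 W/m^2
Formula: SIL = 10 * log10(I / I_ref)
Compute ratio: I / I_ref = 94048710200
Compute log10: log10(94048710200) = 10.973353
Multiply: SIL = 10 * 10.973353 = 109.73

109.73 dB


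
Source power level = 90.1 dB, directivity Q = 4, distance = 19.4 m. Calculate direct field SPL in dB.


Given values:
  Lw = 90.1 dB, Q = 4, r = 19.4 m
Formula: SPL = Lw + 10 * log10(Q / (4 * pi * r^2))
Compute 4 * pi * r^2 = 4 * pi * 19.4^2 = 4729.4792
Compute Q / denom = 4 / 4729.4792 = 0.00084576
Compute 10 * log10(0.00084576) = -30.7275
SPL = 90.1 + (-30.7275) = 59.37

59.37 dB


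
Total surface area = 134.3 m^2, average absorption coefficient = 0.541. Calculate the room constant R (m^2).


Given values:
  S = 134.3 m^2, alpha = 0.541
Formula: R = S * alpha / (1 - alpha)
Numerator: 134.3 * 0.541 = 72.6563
Denominator: 1 - 0.541 = 0.459
R = 72.6563 / 0.459 = 158.29

158.29 m^2


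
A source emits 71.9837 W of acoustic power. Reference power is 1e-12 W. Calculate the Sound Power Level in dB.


Given values:
  W = 71.9837 W
  W_ref = 1e-12 W
Formula: SWL = 10 * log10(W / W_ref)
Compute ratio: W / W_ref = 71983700000000
Compute log10: log10(71983700000000) = 13.857234
Multiply: SWL = 10 * 13.857234 = 138.57

138.57 dB


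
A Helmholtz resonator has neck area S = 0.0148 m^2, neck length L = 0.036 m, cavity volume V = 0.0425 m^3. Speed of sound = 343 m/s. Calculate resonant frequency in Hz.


Given values:
  S = 0.0148 m^2, L = 0.036 m, V = 0.0425 m^3, c = 343 m/s
Formula: f = (c / (2*pi)) * sqrt(S / (V * L))
Compute V * L = 0.0425 * 0.036 = 0.00153
Compute S / (V * L) = 0.0148 / 0.00153 = 9.6732
Compute sqrt(9.6732) = 3.110177
Compute c / (2*pi) = 343 / 6.283185 = 54.590148
f = 54.590148 * 3.110177 = 169.79

169.79 Hz


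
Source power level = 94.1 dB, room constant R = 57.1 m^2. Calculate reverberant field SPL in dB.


Given values:
  Lw = 94.1 dB, R = 57.1 m^2
Formula: SPL = Lw + 10 * log10(4 / R)
Compute 4 / R = 4 / 57.1 = 0.070053
Compute 10 * log10(0.070053) = -11.5457
SPL = 94.1 + (-11.5457) = 82.55

82.55 dB


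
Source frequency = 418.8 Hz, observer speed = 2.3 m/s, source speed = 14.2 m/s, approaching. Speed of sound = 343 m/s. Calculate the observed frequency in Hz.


Given values:
  f_s = 418.8 Hz, v_o = 2.3 m/s, v_s = 14.2 m/s
  Direction: approaching
Formula: f_o = f_s * (c + v_o) / (c - v_s)
Numerator: c + v_o = 343 + 2.3 = 345.3
Denominator: c - v_s = 343 - 14.2 = 328.8
f_o = 418.8 * 345.3 / 328.8 = 439.82

439.82 Hz


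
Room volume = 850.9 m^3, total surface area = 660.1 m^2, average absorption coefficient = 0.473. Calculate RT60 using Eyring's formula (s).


Given values:
  V = 850.9 m^3, S = 660.1 m^2, alpha = 0.473
Formula: RT60 = 0.161 * V / (-S * ln(1 - alpha))
Compute ln(1 - 0.473) = ln(0.527) = -0.640555
Denominator: -660.1 * -0.640555 = 422.8304
Numerator: 0.161 * 850.9 = 136.9949
RT60 = 136.9949 / 422.8304 = 0.324

0.324 s


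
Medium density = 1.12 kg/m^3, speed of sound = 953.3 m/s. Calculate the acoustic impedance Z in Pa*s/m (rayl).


Given values:
  rho = 1.12 kg/m^3
  c = 953.3 m/s
Formula: Z = rho * c
Z = 1.12 * 953.3
Z = 1067.7

1067.7 rayl


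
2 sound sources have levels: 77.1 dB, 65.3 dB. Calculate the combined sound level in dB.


Formula: L_total = 10 * log10( sum(10^(Li/10)) )
  Source 1: 10^(77.1/10) = 51286138.3991
  Source 2: 10^(65.3/10) = 3388441.5614
Sum of linear values = 54674579.9605
L_total = 10 * log10(54674579.9605) = 77.38

77.38 dB


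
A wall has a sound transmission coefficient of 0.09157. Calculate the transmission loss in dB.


Given values:
  tau = 0.09157
Formula: TL = 10 * log10(1 / tau)
Compute 1 / tau = 1 / 0.09157 = 10.9206
Compute log10(10.9206) = 1.038247
TL = 10 * 1.038247 = 10.38

10.38 dB


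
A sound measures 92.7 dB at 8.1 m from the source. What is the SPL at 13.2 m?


Given values:
  SPL1 = 92.7 dB, r1 = 8.1 m, r2 = 13.2 m
Formula: SPL2 = SPL1 - 20 * log10(r2 / r1)
Compute ratio: r2 / r1 = 13.2 / 8.1 = 1.6296
Compute log10: log10(1.6296) = 0.212081
Compute drop: 20 * 0.212081 = 4.2416
SPL2 = 92.7 - 4.2416 = 88.46

88.46 dB


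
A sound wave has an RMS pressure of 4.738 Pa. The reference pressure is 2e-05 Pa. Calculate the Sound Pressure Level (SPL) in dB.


Given values:
  p = 4.738 Pa
  p_ref = 2e-05 Pa
Formula: SPL = 20 * log10(p / p_ref)
Compute ratio: p / p_ref = 4.738 / 2e-05 = 236900
Compute log10: log10(236900) = 5.374565
Multiply: SPL = 20 * 5.374565 = 107.49

107.49 dB


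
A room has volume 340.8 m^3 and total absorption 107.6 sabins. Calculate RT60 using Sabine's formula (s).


Given values:
  V = 340.8 m^3
  A = 107.6 sabins
Formula: RT60 = 0.161 * V / A
Numerator: 0.161 * 340.8 = 54.8688
RT60 = 54.8688 / 107.6 = 0.51

0.51 s


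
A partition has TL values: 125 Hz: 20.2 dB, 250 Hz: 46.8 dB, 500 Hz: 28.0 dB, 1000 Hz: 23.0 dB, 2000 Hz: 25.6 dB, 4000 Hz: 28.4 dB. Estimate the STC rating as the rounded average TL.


Given TL values at each frequency:
  125 Hz: 20.2 dB
  250 Hz: 46.8 dB
  500 Hz: 28.0 dB
  1000 Hz: 23.0 dB
  2000 Hz: 25.6 dB
  4000 Hz: 28.4 dB
Formula: STC ~ round(average of TL values)
Sum = 20.2 + 46.8 + 28.0 + 23.0 + 25.6 + 28.4 = 172.0
Average = 172.0 / 6 = 28.67
Rounded: 29

29


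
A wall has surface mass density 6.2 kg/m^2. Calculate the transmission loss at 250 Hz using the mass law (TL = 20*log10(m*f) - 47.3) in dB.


Given values:
  m = 6.2 kg/m^2, f = 250 Hz
Formula: TL = 20 * log10(m * f) - 47.3
Compute m * f = 6.2 * 250 = 1550.0
Compute log10(1550.0) = 3.190332
Compute 20 * 3.190332 = 63.8066
TL = 63.8066 - 47.3 = 16.51

16.51 dB


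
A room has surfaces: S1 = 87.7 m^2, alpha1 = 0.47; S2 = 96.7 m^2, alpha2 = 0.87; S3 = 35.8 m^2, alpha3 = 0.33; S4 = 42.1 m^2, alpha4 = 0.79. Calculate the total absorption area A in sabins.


Given surfaces:
  Surface 1: 87.7 * 0.47 = 41.219
  Surface 2: 96.7 * 0.87 = 84.129
  Surface 3: 35.8 * 0.33 = 11.814
  Surface 4: 42.1 * 0.79 = 33.259
Formula: A = sum(Si * alpha_i)
A = 41.219 + 84.129 + 11.814 + 33.259
A = 170.42

170.42 sabins


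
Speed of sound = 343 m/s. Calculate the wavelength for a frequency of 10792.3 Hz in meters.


Given values:
  c = 343 m/s, f = 10792.3 Hz
Formula: lambda = c / f
lambda = 343 / 10792.3
lambda = 0.0318

0.0318 m


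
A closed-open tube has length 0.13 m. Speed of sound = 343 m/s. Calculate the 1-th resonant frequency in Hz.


Given values:
  Tube type: closed-open, L = 0.13 m, c = 343 m/s, n = 1
Formula: f_n = (2n - 1) * c / (4 * L)
Compute 2n - 1 = 2*1 - 1 = 1
Compute 4 * L = 4 * 0.13 = 0.52
f = 1 * 343 / 0.52
f = 659.62

659.62 Hz


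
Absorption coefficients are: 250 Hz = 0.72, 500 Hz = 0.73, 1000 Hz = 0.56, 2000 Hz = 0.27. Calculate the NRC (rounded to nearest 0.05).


Given values:
  a_250 = 0.72, a_500 = 0.73
  a_1000 = 0.56, a_2000 = 0.27
Formula: NRC = (a250 + a500 + a1000 + a2000) / 4
Sum = 0.72 + 0.73 + 0.56 + 0.27 = 2.28
NRC = 2.28 / 4 = 0.57
Rounded to nearest 0.05: 0.55

0.55


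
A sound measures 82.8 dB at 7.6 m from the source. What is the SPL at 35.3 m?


Given values:
  SPL1 = 82.8 dB, r1 = 7.6 m, r2 = 35.3 m
Formula: SPL2 = SPL1 - 20 * log10(r2 / r1)
Compute ratio: r2 / r1 = 35.3 / 7.6 = 4.6447
Compute log10: log10(4.6447) = 0.666958
Compute drop: 20 * 0.666958 = 13.3392
SPL2 = 82.8 - 13.3392 = 69.46

69.46 dB


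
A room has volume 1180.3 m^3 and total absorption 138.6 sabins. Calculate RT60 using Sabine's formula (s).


Given values:
  V = 1180.3 m^3
  A = 138.6 sabins
Formula: RT60 = 0.161 * V / A
Numerator: 0.161 * 1180.3 = 190.0283
RT60 = 190.0283 / 138.6 = 1.371

1.371 s


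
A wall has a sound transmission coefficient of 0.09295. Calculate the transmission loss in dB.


Given values:
  tau = 0.09295
Formula: TL = 10 * log10(1 / tau)
Compute 1 / tau = 1 / 0.09295 = 10.7585
Compute log10(10.7585) = 1.031752
TL = 10 * 1.031752 = 10.32

10.32 dB


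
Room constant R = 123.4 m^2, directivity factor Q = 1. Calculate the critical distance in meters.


Given values:
  R = 123.4 m^2, Q = 1
Formula: d_c = 0.141 * sqrt(Q * R)
Compute Q * R = 1 * 123.4 = 123.4
Compute sqrt(123.4) = 11.1086
d_c = 0.141 * 11.1086 = 1.566

1.566 m


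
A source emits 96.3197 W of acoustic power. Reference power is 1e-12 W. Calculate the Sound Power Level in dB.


Given values:
  W = 96.3197 W
  W_ref = 1e-12 W
Formula: SWL = 10 * log10(W / W_ref)
Compute ratio: W / W_ref = 96319700000000
Compute log10: log10(96319700000000) = 13.983715
Multiply: SWL = 10 * 13.983715 = 139.84

139.84 dB


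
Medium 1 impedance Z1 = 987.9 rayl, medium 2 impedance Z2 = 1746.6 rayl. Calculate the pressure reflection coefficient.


Given values:
  Z1 = 987.9 rayl, Z2 = 1746.6 rayl
Formula: R = (Z2 - Z1) / (Z2 + Z1)
Numerator: Z2 - Z1 = 1746.6 - 987.9 = 758.7
Denominator: Z2 + Z1 = 1746.6 + 987.9 = 2734.5
R = 758.7 / 2734.5 = 0.2775

0.2775


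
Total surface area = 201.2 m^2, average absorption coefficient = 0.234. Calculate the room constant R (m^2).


Given values:
  S = 201.2 m^2, alpha = 0.234
Formula: R = S * alpha / (1 - alpha)
Numerator: 201.2 * 0.234 = 47.0808
Denominator: 1 - 0.234 = 0.766
R = 47.0808 / 0.766 = 61.46

61.46 m^2


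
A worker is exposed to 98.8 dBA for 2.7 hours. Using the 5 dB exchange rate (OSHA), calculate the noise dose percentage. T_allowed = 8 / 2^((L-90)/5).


Given values:
  L = 98.8 dBA, T = 2.7 hours
Formula: T_allowed = 8 / 2^((L - 90) / 5)
Compute exponent: (98.8 - 90) / 5 = 1.76
Compute 2^(1.76) = 3.386981
T_allowed = 8 / 3.386981 = 2.361985 hours
Dose = (T / T_allowed) * 100
Dose = (2.7 / 2.361985) * 100 = 114.31

114.31 %


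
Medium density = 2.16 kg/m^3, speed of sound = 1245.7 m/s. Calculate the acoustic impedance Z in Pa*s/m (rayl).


Given values:
  rho = 2.16 kg/m^3
  c = 1245.7 m/s
Formula: Z = rho * c
Z = 2.16 * 1245.7
Z = 2690.71

2690.71 rayl


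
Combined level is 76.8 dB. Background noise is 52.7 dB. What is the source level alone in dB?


Given values:
  L_total = 76.8 dB, L_bg = 52.7 dB
Formula: L_source = 10 * log10(10^(L_total/10) - 10^(L_bg/10))
Convert to linear:
  10^(76.8/10) = 47863009.2323
  10^(52.7/10) = 186208.7137
Difference: 47863009.2323 - 186208.7137 = 47676800.5186
L_source = 10 * log10(47676800.5186) = 76.78

76.78 dB


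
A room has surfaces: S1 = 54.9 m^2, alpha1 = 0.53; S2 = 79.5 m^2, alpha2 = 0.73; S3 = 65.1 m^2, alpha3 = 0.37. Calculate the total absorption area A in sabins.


Given surfaces:
  Surface 1: 54.9 * 0.53 = 29.097
  Surface 2: 79.5 * 0.73 = 58.035
  Surface 3: 65.1 * 0.37 = 24.087
Formula: A = sum(Si * alpha_i)
A = 29.097 + 58.035 + 24.087
A = 111.22

111.22 sabins


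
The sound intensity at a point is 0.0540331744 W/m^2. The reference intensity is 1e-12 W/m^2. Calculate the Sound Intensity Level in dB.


Given values:
  I = 0.0540331744 W/m^2
  I_ref = 1e-12 W/m^2
Formula: SIL = 10 * log10(I / I_ref)
Compute ratio: I / I_ref = 54033174400
Compute log10: log10(54033174400) = 10.73266
Multiply: SIL = 10 * 10.73266 = 107.33

107.33 dB


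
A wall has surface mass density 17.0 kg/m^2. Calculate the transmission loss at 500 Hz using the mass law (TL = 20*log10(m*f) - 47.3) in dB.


Given values:
  m = 17.0 kg/m^2, f = 500 Hz
Formula: TL = 20 * log10(m * f) - 47.3
Compute m * f = 17.0 * 500 = 8500.0
Compute log10(8500.0) = 3.929419
Compute 20 * 3.929419 = 78.5884
TL = 78.5884 - 47.3 = 31.29

31.29 dB


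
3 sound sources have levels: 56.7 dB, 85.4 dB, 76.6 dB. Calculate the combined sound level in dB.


Formula: L_total = 10 * log10( sum(10^(Li/10)) )
  Source 1: 10^(56.7/10) = 467735.1413
  Source 2: 10^(85.4/10) = 346736850.4525
  Source 3: 10^(76.6/10) = 45708818.9615
Sum of linear values = 392913404.5553
L_total = 10 * log10(392913404.5553) = 85.94

85.94 dB


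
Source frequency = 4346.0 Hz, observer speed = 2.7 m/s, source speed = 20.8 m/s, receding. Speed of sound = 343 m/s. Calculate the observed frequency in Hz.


Given values:
  f_s = 4346.0 Hz, v_o = 2.7 m/s, v_s = 20.8 m/s
  Direction: receding
Formula: f_o = f_s * (c - v_o) / (c + v_s)
Numerator: c - v_o = 343 - 2.7 = 340.3
Denominator: c + v_s = 343 + 20.8 = 363.8
f_o = 4346.0 * 340.3 / 363.8 = 4065.27

4065.27 Hz


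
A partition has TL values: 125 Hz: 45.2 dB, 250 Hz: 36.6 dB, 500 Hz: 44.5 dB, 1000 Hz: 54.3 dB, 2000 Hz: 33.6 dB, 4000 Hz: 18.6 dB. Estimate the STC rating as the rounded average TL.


Given TL values at each frequency:
  125 Hz: 45.2 dB
  250 Hz: 36.6 dB
  500 Hz: 44.5 dB
  1000 Hz: 54.3 dB
  2000 Hz: 33.6 dB
  4000 Hz: 18.6 dB
Formula: STC ~ round(average of TL values)
Sum = 45.2 + 36.6 + 44.5 + 54.3 + 33.6 + 18.6 = 232.8
Average = 232.8 / 6 = 38.8
Rounded: 39

39


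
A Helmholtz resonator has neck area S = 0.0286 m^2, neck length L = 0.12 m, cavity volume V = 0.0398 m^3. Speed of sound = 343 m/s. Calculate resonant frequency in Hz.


Given values:
  S = 0.0286 m^2, L = 0.12 m, V = 0.0398 m^3, c = 343 m/s
Formula: f = (c / (2*pi)) * sqrt(S / (V * L))
Compute V * L = 0.0398 * 0.12 = 0.004776
Compute S / (V * L) = 0.0286 / 0.004776 = 5.9883
Compute sqrt(5.9883) = 2.4471
Compute c / (2*pi) = 343 / 6.283185 = 54.590148
f = 54.590148 * 2.4471 = 133.59

133.59 Hz


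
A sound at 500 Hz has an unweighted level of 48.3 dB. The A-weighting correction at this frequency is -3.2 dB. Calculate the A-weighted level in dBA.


Given values:
  SPL = 48.3 dB
  A-weighting at 500 Hz = -3.2 dB
Formula: L_A = SPL + A_weight
L_A = 48.3 + (-3.2)
L_A = 45.1

45.1 dBA


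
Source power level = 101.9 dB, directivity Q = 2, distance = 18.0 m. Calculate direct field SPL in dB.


Given values:
  Lw = 101.9 dB, Q = 2, r = 18.0 m
Formula: SPL = Lw + 10 * log10(Q / (4 * pi * r^2))
Compute 4 * pi * r^2 = 4 * pi * 18.0^2 = 4071.5041
Compute Q / denom = 2 / 4071.5041 = 0.00049122
Compute 10 * log10(0.00049122) = -33.0872
SPL = 101.9 + (-33.0872) = 68.81

68.81 dB


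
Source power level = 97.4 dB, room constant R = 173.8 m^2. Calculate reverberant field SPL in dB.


Given values:
  Lw = 97.4 dB, R = 173.8 m^2
Formula: SPL = Lw + 10 * log10(4 / R)
Compute 4 / R = 4 / 173.8 = 0.023015
Compute 10 * log10(0.023015) = -16.3799
SPL = 97.4 + (-16.3799) = 81.02

81.02 dB


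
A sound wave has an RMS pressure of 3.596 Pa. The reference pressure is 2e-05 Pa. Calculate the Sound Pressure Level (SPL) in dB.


Given values:
  p = 3.596 Pa
  p_ref = 2e-05 Pa
Formula: SPL = 20 * log10(p / p_ref)
Compute ratio: p / p_ref = 3.596 / 2e-05 = 179800
Compute log10: log10(179800) = 5.25479
Multiply: SPL = 20 * 5.25479 = 105.1

105.1 dB


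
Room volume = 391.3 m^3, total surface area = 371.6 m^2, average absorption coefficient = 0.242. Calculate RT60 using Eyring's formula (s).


Given values:
  V = 391.3 m^3, S = 371.6 m^2, alpha = 0.242
Formula: RT60 = 0.161 * V / (-S * ln(1 - alpha))
Compute ln(1 - 0.242) = ln(0.758) = -0.277072
Denominator: -371.6 * -0.277072 = 102.96
Numerator: 0.161 * 391.3 = 62.9993
RT60 = 62.9993 / 102.96 = 0.612

0.612 s


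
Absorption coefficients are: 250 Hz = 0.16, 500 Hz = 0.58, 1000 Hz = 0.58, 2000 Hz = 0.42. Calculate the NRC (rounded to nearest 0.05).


Given values:
  a_250 = 0.16, a_500 = 0.58
  a_1000 = 0.58, a_2000 = 0.42
Formula: NRC = (a250 + a500 + a1000 + a2000) / 4
Sum = 0.16 + 0.58 + 0.58 + 0.42 = 1.74
NRC = 1.74 / 4 = 0.435
Rounded to nearest 0.05: 0.45

0.45


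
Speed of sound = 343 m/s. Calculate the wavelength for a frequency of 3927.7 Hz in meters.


Given values:
  c = 343 m/s, f = 3927.7 Hz
Formula: lambda = c / f
lambda = 343 / 3927.7
lambda = 0.0873

0.0873 m


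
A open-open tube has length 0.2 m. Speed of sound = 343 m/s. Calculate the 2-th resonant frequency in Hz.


Given values:
  Tube type: open-open, L = 0.2 m, c = 343 m/s, n = 2
Formula: f_n = n * c / (2 * L)
Compute 2 * L = 2 * 0.2 = 0.4
f = 2 * 343 / 0.4
f = 1715.0

1715.0 Hz


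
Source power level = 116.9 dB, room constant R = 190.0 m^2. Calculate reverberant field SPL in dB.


Given values:
  Lw = 116.9 dB, R = 190.0 m^2
Formula: SPL = Lw + 10 * log10(4 / R)
Compute 4 / R = 4 / 190.0 = 0.021053
Compute 10 * log10(0.021053) = -16.7669
SPL = 116.9 + (-16.7669) = 100.13

100.13 dB


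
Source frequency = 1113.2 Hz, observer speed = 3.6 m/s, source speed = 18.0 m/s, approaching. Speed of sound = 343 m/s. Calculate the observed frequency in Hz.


Given values:
  f_s = 1113.2 Hz, v_o = 3.6 m/s, v_s = 18.0 m/s
  Direction: approaching
Formula: f_o = f_s * (c + v_o) / (c - v_s)
Numerator: c + v_o = 343 + 3.6 = 346.6
Denominator: c - v_s = 343 - 18.0 = 325.0
f_o = 1113.2 * 346.6 / 325.0 = 1187.18

1187.18 Hz


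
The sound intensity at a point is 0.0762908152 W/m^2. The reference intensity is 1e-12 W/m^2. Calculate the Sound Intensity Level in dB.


Given values:
  I = 0.0762908152 W/m^2
  I_ref = 1e-12 W/m^2
Formula: SIL = 10 * log10(I / I_ref)
Compute ratio: I / I_ref = 76290815200
Compute log10: log10(76290815200) = 10.882472
Multiply: SIL = 10 * 10.882472 = 108.82

108.82 dB


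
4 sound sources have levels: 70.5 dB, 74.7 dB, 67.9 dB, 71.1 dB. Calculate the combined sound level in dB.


Formula: L_total = 10 * log10( sum(10^(Li/10)) )
  Source 1: 10^(70.5/10) = 11220184.543
  Source 2: 10^(74.7/10) = 29512092.2667
  Source 3: 10^(67.9/10) = 6165950.0186
  Source 4: 10^(71.1/10) = 12882495.5169
Sum of linear values = 59780722.3452
L_total = 10 * log10(59780722.3452) = 77.77

77.77 dB


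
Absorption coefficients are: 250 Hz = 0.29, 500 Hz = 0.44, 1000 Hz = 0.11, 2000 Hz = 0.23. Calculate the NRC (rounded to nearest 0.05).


Given values:
  a_250 = 0.29, a_500 = 0.44
  a_1000 = 0.11, a_2000 = 0.23
Formula: NRC = (a250 + a500 + a1000 + a2000) / 4
Sum = 0.29 + 0.44 + 0.11 + 0.23 = 1.07
NRC = 1.07 / 4 = 0.2675
Rounded to nearest 0.05: 0.25

0.25


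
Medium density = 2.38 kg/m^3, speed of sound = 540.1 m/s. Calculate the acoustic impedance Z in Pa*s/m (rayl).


Given values:
  rho = 2.38 kg/m^3
  c = 540.1 m/s
Formula: Z = rho * c
Z = 2.38 * 540.1
Z = 1285.44

1285.44 rayl


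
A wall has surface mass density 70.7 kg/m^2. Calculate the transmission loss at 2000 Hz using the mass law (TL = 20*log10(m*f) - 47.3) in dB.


Given values:
  m = 70.7 kg/m^2, f = 2000 Hz
Formula: TL = 20 * log10(m * f) - 47.3
Compute m * f = 70.7 * 2000 = 141400.0
Compute log10(141400.0) = 5.150449
Compute 20 * 5.150449 = 103.009
TL = 103.009 - 47.3 = 55.71

55.71 dB


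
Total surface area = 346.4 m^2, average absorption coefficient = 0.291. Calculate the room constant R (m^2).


Given values:
  S = 346.4 m^2, alpha = 0.291
Formula: R = S * alpha / (1 - alpha)
Numerator: 346.4 * 0.291 = 100.8024
Denominator: 1 - 0.291 = 0.709
R = 100.8024 / 0.709 = 142.18

142.18 m^2


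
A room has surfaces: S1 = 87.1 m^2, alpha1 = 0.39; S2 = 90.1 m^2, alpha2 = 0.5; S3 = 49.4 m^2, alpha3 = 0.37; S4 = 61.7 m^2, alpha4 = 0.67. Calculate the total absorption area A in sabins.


Given surfaces:
  Surface 1: 87.1 * 0.39 = 33.969
  Surface 2: 90.1 * 0.5 = 45.05
  Surface 3: 49.4 * 0.37 = 18.278
  Surface 4: 61.7 * 0.67 = 41.339
Formula: A = sum(Si * alpha_i)
A = 33.969 + 45.05 + 18.278 + 41.339
A = 138.64

138.64 sabins


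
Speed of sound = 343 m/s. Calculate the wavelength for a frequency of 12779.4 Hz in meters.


Given values:
  c = 343 m/s, f = 12779.4 Hz
Formula: lambda = c / f
lambda = 343 / 12779.4
lambda = 0.0268

0.0268 m


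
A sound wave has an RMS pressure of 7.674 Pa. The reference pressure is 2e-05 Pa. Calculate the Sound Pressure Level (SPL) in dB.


Given values:
  p = 7.674 Pa
  p_ref = 2e-05 Pa
Formula: SPL = 20 * log10(p / p_ref)
Compute ratio: p / p_ref = 7.674 / 2e-05 = 383700
Compute log10: log10(383700) = 5.583992
Multiply: SPL = 20 * 5.583992 = 111.68

111.68 dB


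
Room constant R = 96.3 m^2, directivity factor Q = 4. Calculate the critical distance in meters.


Given values:
  R = 96.3 m^2, Q = 4
Formula: d_c = 0.141 * sqrt(Q * R)
Compute Q * R = 4 * 96.3 = 385.2
Compute sqrt(385.2) = 19.6265
d_c = 0.141 * 19.6265 = 2.767

2.767 m


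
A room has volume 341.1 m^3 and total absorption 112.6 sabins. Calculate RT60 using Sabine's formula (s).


Given values:
  V = 341.1 m^3
  A = 112.6 sabins
Formula: RT60 = 0.161 * V / A
Numerator: 0.161 * 341.1 = 54.9171
RT60 = 54.9171 / 112.6 = 0.488

0.488 s


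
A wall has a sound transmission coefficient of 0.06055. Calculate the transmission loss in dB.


Given values:
  tau = 0.06055
Formula: TL = 10 * log10(1 / tau)
Compute 1 / tau = 1 / 0.06055 = 16.5153
Compute log10(16.5153) = 1.217886
TL = 10 * 1.217886 = 12.18

12.18 dB


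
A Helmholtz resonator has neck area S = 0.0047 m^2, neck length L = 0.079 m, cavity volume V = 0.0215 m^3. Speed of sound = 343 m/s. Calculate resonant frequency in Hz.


Given values:
  S = 0.0047 m^2, L = 0.079 m, V = 0.0215 m^3, c = 343 m/s
Formula: f = (c / (2*pi)) * sqrt(S / (V * L))
Compute V * L = 0.0215 * 0.079 = 0.0016985
Compute S / (V * L) = 0.0047 / 0.0016985 = 2.7671
Compute sqrt(2.7671) = 1.66346
Compute c / (2*pi) = 343 / 6.283185 = 54.590148
f = 54.590148 * 1.66346 = 90.81

90.81 Hz


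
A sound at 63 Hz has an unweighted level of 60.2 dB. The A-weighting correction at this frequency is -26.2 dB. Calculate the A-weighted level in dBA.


Given values:
  SPL = 60.2 dB
  A-weighting at 63 Hz = -26.2 dB
Formula: L_A = SPL + A_weight
L_A = 60.2 + (-26.2)
L_A = 34.0

34.0 dBA


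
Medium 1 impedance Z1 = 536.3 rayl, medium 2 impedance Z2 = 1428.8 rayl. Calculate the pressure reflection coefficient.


Given values:
  Z1 = 536.3 rayl, Z2 = 1428.8 rayl
Formula: R = (Z2 - Z1) / (Z2 + Z1)
Numerator: Z2 - Z1 = 1428.8 - 536.3 = 892.5
Denominator: Z2 + Z1 = 1428.8 + 536.3 = 1965.1
R = 892.5 / 1965.1 = 0.4542

0.4542


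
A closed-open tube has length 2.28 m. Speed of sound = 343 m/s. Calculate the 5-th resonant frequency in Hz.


Given values:
  Tube type: closed-open, L = 2.28 m, c = 343 m/s, n = 5
Formula: f_n = (2n - 1) * c / (4 * L)
Compute 2n - 1 = 2*5 - 1 = 9
Compute 4 * L = 4 * 2.28 = 9.12
f = 9 * 343 / 9.12
f = 338.49

338.49 Hz


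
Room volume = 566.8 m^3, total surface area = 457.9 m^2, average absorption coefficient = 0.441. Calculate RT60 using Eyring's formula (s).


Given values:
  V = 566.8 m^3, S = 457.9 m^2, alpha = 0.441
Formula: RT60 = 0.161 * V / (-S * ln(1 - alpha))
Compute ln(1 - 0.441) = ln(0.559) = -0.581606
Denominator: -457.9 * -0.581606 = 266.3174
Numerator: 0.161 * 566.8 = 91.2548
RT60 = 91.2548 / 266.3174 = 0.343

0.343 s


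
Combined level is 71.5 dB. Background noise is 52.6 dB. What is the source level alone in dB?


Given values:
  L_total = 71.5 dB, L_bg = 52.6 dB
Formula: L_source = 10 * log10(10^(L_total/10) - 10^(L_bg/10))
Convert to linear:
  10^(71.5/10) = 14125375.4462
  10^(52.6/10) = 181970.0859
Difference: 14125375.4462 - 181970.0859 = 13943405.3603
L_source = 10 * log10(13943405.3603) = 71.44

71.44 dB


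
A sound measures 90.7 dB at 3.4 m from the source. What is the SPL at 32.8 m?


Given values:
  SPL1 = 90.7 dB, r1 = 3.4 m, r2 = 32.8 m
Formula: SPL2 = SPL1 - 20 * log10(r2 / r1)
Compute ratio: r2 / r1 = 32.8 / 3.4 = 9.6471
Compute log10: log10(9.6471) = 0.984397
Compute drop: 20 * 0.984397 = 19.6879
SPL2 = 90.7 - 19.6879 = 71.01

71.01 dB


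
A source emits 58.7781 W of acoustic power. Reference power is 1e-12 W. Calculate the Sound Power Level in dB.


Given values:
  W = 58.7781 W
  W_ref = 1e-12 W
Formula: SWL = 10 * log10(W / W_ref)
Compute ratio: W / W_ref = 58778100000000
Compute log10: log10(58778100000000) = 13.769216
Multiply: SWL = 10 * 13.769216 = 137.69

137.69 dB


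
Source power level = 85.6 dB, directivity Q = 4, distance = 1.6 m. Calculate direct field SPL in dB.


Given values:
  Lw = 85.6 dB, Q = 4, r = 1.6 m
Formula: SPL = Lw + 10 * log10(Q / (4 * pi * r^2))
Compute 4 * pi * r^2 = 4 * pi * 1.6^2 = 32.1699
Compute Q / denom = 4 / 32.1699 = 0.12433983
Compute 10 * log10(0.12433983) = -9.0539
SPL = 85.6 + (-9.0539) = 76.55

76.55 dB


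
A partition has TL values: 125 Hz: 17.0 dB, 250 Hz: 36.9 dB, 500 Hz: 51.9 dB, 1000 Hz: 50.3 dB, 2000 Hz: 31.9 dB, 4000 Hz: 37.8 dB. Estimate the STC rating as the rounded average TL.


Given TL values at each frequency:
  125 Hz: 17.0 dB
  250 Hz: 36.9 dB
  500 Hz: 51.9 dB
  1000 Hz: 50.3 dB
  2000 Hz: 31.9 dB
  4000 Hz: 37.8 dB
Formula: STC ~ round(average of TL values)
Sum = 17.0 + 36.9 + 51.9 + 50.3 + 31.9 + 37.8 = 225.8
Average = 225.8 / 6 = 37.63
Rounded: 38

38


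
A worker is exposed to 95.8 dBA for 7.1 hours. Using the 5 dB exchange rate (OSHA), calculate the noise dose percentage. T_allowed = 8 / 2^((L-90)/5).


Given values:
  L = 95.8 dBA, T = 7.1 hours
Formula: T_allowed = 8 / 2^((L - 90) / 5)
Compute exponent: (95.8 - 90) / 5 = 1.16
Compute 2^(1.16) = 2.234574
T_allowed = 8 / 2.234574 = 3.580101 hours
Dose = (T / T_allowed) * 100
Dose = (7.1 / 3.580101) * 100 = 198.32

198.32 %


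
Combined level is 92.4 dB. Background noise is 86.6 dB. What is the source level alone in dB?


Given values:
  L_total = 92.4 dB, L_bg = 86.6 dB
Formula: L_source = 10 * log10(10^(L_total/10) - 10^(L_bg/10))
Convert to linear:
  10^(92.4/10) = 1737800828.7494
  10^(86.6/10) = 457088189.6149
Difference: 1737800828.7494 - 457088189.6149 = 1280712639.1345
L_source = 10 * log10(1280712639.1345) = 91.07

91.07 dB


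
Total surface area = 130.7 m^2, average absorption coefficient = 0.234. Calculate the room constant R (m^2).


Given values:
  S = 130.7 m^2, alpha = 0.234
Formula: R = S * alpha / (1 - alpha)
Numerator: 130.7 * 0.234 = 30.5838
Denominator: 1 - 0.234 = 0.766
R = 30.5838 / 0.766 = 39.93

39.93 m^2


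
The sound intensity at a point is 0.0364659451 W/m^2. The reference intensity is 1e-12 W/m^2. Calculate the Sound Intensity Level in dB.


Given values:
  I = 0.0364659451 W/m^2
  I_ref = 1e-12 W/m^2
Formula: SIL = 10 * log10(I / I_ref)
Compute ratio: I / I_ref = 36465945100
Compute log10: log10(36465945100) = 10.561887
Multiply: SIL = 10 * 10.561887 = 105.62

105.62 dB


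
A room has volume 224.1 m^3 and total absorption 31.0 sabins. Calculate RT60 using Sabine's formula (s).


Given values:
  V = 224.1 m^3
  A = 31.0 sabins
Formula: RT60 = 0.161 * V / A
Numerator: 0.161 * 224.1 = 36.0801
RT60 = 36.0801 / 31.0 = 1.164

1.164 s


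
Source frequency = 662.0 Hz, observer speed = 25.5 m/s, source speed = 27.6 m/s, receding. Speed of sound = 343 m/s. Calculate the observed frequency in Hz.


Given values:
  f_s = 662.0 Hz, v_o = 25.5 m/s, v_s = 27.6 m/s
  Direction: receding
Formula: f_o = f_s * (c - v_o) / (c + v_s)
Numerator: c - v_o = 343 - 25.5 = 317.5
Denominator: c + v_s = 343 + 27.6 = 370.6
f_o = 662.0 * 317.5 / 370.6 = 567.15

567.15 Hz


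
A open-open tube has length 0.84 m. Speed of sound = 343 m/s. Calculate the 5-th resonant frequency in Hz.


Given values:
  Tube type: open-open, L = 0.84 m, c = 343 m/s, n = 5
Formula: f_n = n * c / (2 * L)
Compute 2 * L = 2 * 0.84 = 1.68
f = 5 * 343 / 1.68
f = 1020.83

1020.83 Hz


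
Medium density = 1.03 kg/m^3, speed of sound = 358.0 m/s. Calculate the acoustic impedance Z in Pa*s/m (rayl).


Given values:
  rho = 1.03 kg/m^3
  c = 358.0 m/s
Formula: Z = rho * c
Z = 1.03 * 358.0
Z = 368.74

368.74 rayl


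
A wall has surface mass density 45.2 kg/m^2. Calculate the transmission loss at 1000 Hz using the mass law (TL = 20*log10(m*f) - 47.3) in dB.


Given values:
  m = 45.2 kg/m^2, f = 1000 Hz
Formula: TL = 20 * log10(m * f) - 47.3
Compute m * f = 45.2 * 1000 = 45200.0
Compute log10(45200.0) = 4.655138
Compute 20 * 4.655138 = 93.1028
TL = 93.1028 - 47.3 = 45.8

45.8 dB


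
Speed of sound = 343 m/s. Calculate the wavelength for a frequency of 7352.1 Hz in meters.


Given values:
  c = 343 m/s, f = 7352.1 Hz
Formula: lambda = c / f
lambda = 343 / 7352.1
lambda = 0.0467

0.0467 m


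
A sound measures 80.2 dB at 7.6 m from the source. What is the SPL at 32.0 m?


Given values:
  SPL1 = 80.2 dB, r1 = 7.6 m, r2 = 32.0 m
Formula: SPL2 = SPL1 - 20 * log10(r2 / r1)
Compute ratio: r2 / r1 = 32.0 / 7.6 = 4.2105
Compute log10: log10(4.2105) = 0.624334
Compute drop: 20 * 0.624334 = 12.4867
SPL2 = 80.2 - 12.4867 = 67.71

67.71 dB


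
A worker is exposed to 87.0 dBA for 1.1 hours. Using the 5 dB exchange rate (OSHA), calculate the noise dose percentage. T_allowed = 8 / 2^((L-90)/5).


Given values:
  L = 87.0 dBA, T = 1.1 hours
Formula: T_allowed = 8 / 2^((L - 90) / 5)
Compute exponent: (87.0 - 90) / 5 = -0.6
Compute 2^(-0.6) = 0.659754
T_allowed = 8 / 0.659754 = 12.125732 hours
Dose = (T / T_allowed) * 100
Dose = (1.1 / 12.125732) * 100 = 9.07

9.07 %


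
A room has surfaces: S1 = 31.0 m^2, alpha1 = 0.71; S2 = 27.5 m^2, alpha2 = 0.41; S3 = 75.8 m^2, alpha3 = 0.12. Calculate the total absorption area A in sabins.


Given surfaces:
  Surface 1: 31.0 * 0.71 = 22.01
  Surface 2: 27.5 * 0.41 = 11.275
  Surface 3: 75.8 * 0.12 = 9.096
Formula: A = sum(Si * alpha_i)
A = 22.01 + 11.275 + 9.096
A = 42.38

42.38 sabins


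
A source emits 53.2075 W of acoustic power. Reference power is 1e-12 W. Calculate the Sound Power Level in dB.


Given values:
  W = 53.2075 W
  W_ref = 1e-12 W
Formula: SWL = 10 * log10(W / W_ref)
Compute ratio: W / W_ref = 53207500000000
Compute log10: log10(53207500000000) = 13.725973
Multiply: SWL = 10 * 13.725973 = 137.26

137.26 dB


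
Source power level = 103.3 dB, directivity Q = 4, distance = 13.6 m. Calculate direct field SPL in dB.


Given values:
  Lw = 103.3 dB, Q = 4, r = 13.6 m
Formula: SPL = Lw + 10 * log10(Q / (4 * pi * r^2))
Compute 4 * pi * r^2 = 4 * pi * 13.6^2 = 2324.2759
Compute Q / denom = 4 / 2324.2759 = 0.00172097
Compute 10 * log10(0.00172097) = -27.6423
SPL = 103.3 + (-27.6423) = 75.66

75.66 dB


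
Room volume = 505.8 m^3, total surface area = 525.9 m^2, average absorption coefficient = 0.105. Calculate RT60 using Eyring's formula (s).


Given values:
  V = 505.8 m^3, S = 525.9 m^2, alpha = 0.105
Formula: RT60 = 0.161 * V / (-S * ln(1 - alpha))
Compute ln(1 - 0.105) = ln(0.895) = -0.110932
Denominator: -525.9 * -0.110932 = 58.3391
Numerator: 0.161 * 505.8 = 81.4338
RT60 = 81.4338 / 58.3391 = 1.396

1.396 s


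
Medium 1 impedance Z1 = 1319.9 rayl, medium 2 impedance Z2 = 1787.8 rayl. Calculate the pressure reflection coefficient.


Given values:
  Z1 = 1319.9 rayl, Z2 = 1787.8 rayl
Formula: R = (Z2 - Z1) / (Z2 + Z1)
Numerator: Z2 - Z1 = 1787.8 - 1319.9 = 467.9
Denominator: Z2 + Z1 = 1787.8 + 1319.9 = 3107.7
R = 467.9 / 3107.7 = 0.1506

0.1506


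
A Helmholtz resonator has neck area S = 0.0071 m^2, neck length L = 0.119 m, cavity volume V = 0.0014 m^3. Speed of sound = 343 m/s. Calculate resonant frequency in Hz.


Given values:
  S = 0.0071 m^2, L = 0.119 m, V = 0.0014 m^3, c = 343 m/s
Formula: f = (c / (2*pi)) * sqrt(S / (V * L))
Compute V * L = 0.0014 * 0.119 = 0.0001666
Compute S / (V * L) = 0.0071 / 0.0001666 = 42.617
Compute sqrt(42.617) = 6.52817
Compute c / (2*pi) = 343 / 6.283185 = 54.590148
f = 54.590148 * 6.52817 = 356.37

356.37 Hz


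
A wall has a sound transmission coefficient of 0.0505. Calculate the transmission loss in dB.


Given values:
  tau = 0.0505
Formula: TL = 10 * log10(1 / tau)
Compute 1 / tau = 1 / 0.0505 = 19.802
Compute log10(19.802) = 1.296709
TL = 10 * 1.296709 = 12.97

12.97 dB


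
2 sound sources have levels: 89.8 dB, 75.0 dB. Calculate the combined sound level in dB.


Formula: L_total = 10 * log10( sum(10^(Li/10)) )
  Source 1: 10^(89.8/10) = 954992586.0214
  Source 2: 10^(75.0/10) = 31622776.6017
Sum of linear values = 986615362.6231
L_total = 10 * log10(986615362.6231) = 89.94

89.94 dB


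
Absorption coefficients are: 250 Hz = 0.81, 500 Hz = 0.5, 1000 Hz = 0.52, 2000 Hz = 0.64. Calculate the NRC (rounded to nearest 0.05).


Given values:
  a_250 = 0.81, a_500 = 0.5
  a_1000 = 0.52, a_2000 = 0.64
Formula: NRC = (a250 + a500 + a1000 + a2000) / 4
Sum = 0.81 + 0.5 + 0.52 + 0.64 = 2.47
NRC = 2.47 / 4 = 0.6175
Rounded to nearest 0.05: 0.6

0.6


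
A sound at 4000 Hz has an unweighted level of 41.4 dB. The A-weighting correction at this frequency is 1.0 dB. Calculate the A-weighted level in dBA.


Given values:
  SPL = 41.4 dB
  A-weighting at 4000 Hz = 1.0 dB
Formula: L_A = SPL + A_weight
L_A = 41.4 + (1.0)
L_A = 42.4

42.4 dBA


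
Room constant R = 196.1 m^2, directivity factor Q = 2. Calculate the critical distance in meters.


Given values:
  R = 196.1 m^2, Q = 2
Formula: d_c = 0.141 * sqrt(Q * R)
Compute Q * R = 2 * 196.1 = 392.2
Compute sqrt(392.2) = 19.804
d_c = 0.141 * 19.804 = 2.792

2.792 m


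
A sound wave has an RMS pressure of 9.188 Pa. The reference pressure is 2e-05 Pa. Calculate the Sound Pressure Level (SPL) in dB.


Given values:
  p = 9.188 Pa
  p_ref = 2e-05 Pa
Formula: SPL = 20 * log10(p / p_ref)
Compute ratio: p / p_ref = 9.188 / 2e-05 = 459400
Compute log10: log10(459400) = 5.662191
Multiply: SPL = 20 * 5.662191 = 113.24

113.24 dB


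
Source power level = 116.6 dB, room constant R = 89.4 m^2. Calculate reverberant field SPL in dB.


Given values:
  Lw = 116.6 dB, R = 89.4 m^2
Formula: SPL = Lw + 10 * log10(4 / R)
Compute 4 / R = 4 / 89.4 = 0.044743
Compute 10 * log10(0.044743) = -13.4927
SPL = 116.6 + (-13.4927) = 103.11

103.11 dB


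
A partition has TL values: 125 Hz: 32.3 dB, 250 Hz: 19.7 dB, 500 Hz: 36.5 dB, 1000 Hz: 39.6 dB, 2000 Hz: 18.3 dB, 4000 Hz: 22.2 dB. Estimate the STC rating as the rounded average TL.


Given TL values at each frequency:
  125 Hz: 32.3 dB
  250 Hz: 19.7 dB
  500 Hz: 36.5 dB
  1000 Hz: 39.6 dB
  2000 Hz: 18.3 dB
  4000 Hz: 22.2 dB
Formula: STC ~ round(average of TL values)
Sum = 32.3 + 19.7 + 36.5 + 39.6 + 18.3 + 22.2 = 168.6
Average = 168.6 / 6 = 28.1
Rounded: 28

28


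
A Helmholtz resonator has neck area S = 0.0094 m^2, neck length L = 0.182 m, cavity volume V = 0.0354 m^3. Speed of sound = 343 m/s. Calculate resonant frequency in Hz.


Given values:
  S = 0.0094 m^2, L = 0.182 m, V = 0.0354 m^3, c = 343 m/s
Formula: f = (c / (2*pi)) * sqrt(S / (V * L))
Compute V * L = 0.0354 * 0.182 = 0.0064428
Compute S / (V * L) = 0.0094 / 0.0064428 = 1.459
Compute sqrt(1.459) = 1.207891
Compute c / (2*pi) = 343 / 6.283185 = 54.590148
f = 54.590148 * 1.207891 = 65.94

65.94 Hz


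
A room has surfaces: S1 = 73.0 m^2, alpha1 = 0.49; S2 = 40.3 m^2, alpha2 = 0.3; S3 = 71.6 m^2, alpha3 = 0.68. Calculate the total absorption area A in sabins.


Given surfaces:
  Surface 1: 73.0 * 0.49 = 35.77
  Surface 2: 40.3 * 0.3 = 12.09
  Surface 3: 71.6 * 0.68 = 48.688
Formula: A = sum(Si * alpha_i)
A = 35.77 + 12.09 + 48.688
A = 96.55

96.55 sabins


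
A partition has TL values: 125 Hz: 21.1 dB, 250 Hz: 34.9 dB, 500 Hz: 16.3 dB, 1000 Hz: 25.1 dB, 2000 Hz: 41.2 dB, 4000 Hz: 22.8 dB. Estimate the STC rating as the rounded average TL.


Given TL values at each frequency:
  125 Hz: 21.1 dB
  250 Hz: 34.9 dB
  500 Hz: 16.3 dB
  1000 Hz: 25.1 dB
  2000 Hz: 41.2 dB
  4000 Hz: 22.8 dB
Formula: STC ~ round(average of TL values)
Sum = 21.1 + 34.9 + 16.3 + 25.1 + 41.2 + 22.8 = 161.4
Average = 161.4 / 6 = 26.9
Rounded: 27

27


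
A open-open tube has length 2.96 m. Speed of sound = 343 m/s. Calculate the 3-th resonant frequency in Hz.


Given values:
  Tube type: open-open, L = 2.96 m, c = 343 m/s, n = 3
Formula: f_n = n * c / (2 * L)
Compute 2 * L = 2 * 2.96 = 5.92
f = 3 * 343 / 5.92
f = 173.82

173.82 Hz


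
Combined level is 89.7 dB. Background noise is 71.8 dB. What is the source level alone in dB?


Given values:
  L_total = 89.7 dB, L_bg = 71.8 dB
Formula: L_source = 10 * log10(10^(L_total/10) - 10^(L_bg/10))
Convert to linear:
  10^(89.7/10) = 933254300.797
  10^(71.8/10) = 15135612.4844
Difference: 933254300.797 - 15135612.4844 = 918118688.3126
L_source = 10 * log10(918118688.3126) = 89.63

89.63 dB


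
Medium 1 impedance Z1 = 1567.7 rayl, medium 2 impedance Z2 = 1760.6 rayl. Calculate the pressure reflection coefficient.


Given values:
  Z1 = 1567.7 rayl, Z2 = 1760.6 rayl
Formula: R = (Z2 - Z1) / (Z2 + Z1)
Numerator: Z2 - Z1 = 1760.6 - 1567.7 = 192.9
Denominator: Z2 + Z1 = 1760.6 + 1567.7 = 3328.3
R = 192.9 / 3328.3 = 0.058

0.058


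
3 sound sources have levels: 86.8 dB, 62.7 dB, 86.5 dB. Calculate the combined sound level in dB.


Formula: L_total = 10 * log10( sum(10^(Li/10)) )
  Source 1: 10^(86.8/10) = 478630092.3226
  Source 2: 10^(62.7/10) = 1862087.1367
  Source 3: 10^(86.5/10) = 446683592.151
Sum of linear values = 927175771.6103
L_total = 10 * log10(927175771.6103) = 89.67

89.67 dB


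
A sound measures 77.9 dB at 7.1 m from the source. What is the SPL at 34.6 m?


Given values:
  SPL1 = 77.9 dB, r1 = 7.1 m, r2 = 34.6 m
Formula: SPL2 = SPL1 - 20 * log10(r2 / r1)
Compute ratio: r2 / r1 = 34.6 / 7.1 = 4.8732
Compute log10: log10(4.8732) = 0.687814
Compute drop: 20 * 0.687814 = 13.7563
SPL2 = 77.9 - 13.7563 = 64.14

64.14 dB


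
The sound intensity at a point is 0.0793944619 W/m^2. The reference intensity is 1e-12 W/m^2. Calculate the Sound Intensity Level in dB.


Given values:
  I = 0.0793944619 W/m^2
  I_ref = 1e-12 W/m^2
Formula: SIL = 10 * log10(I / I_ref)
Compute ratio: I / I_ref = 79394461900
Compute log10: log10(79394461900) = 10.89979
Multiply: SIL = 10 * 10.89979 = 109.0

109.0 dB


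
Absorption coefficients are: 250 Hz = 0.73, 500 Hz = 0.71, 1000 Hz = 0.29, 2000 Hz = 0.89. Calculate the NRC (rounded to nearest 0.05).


Given values:
  a_250 = 0.73, a_500 = 0.71
  a_1000 = 0.29, a_2000 = 0.89
Formula: NRC = (a250 + a500 + a1000 + a2000) / 4
Sum = 0.73 + 0.71 + 0.29 + 0.89 = 2.62
NRC = 2.62 / 4 = 0.655
Rounded to nearest 0.05: 0.65

0.65


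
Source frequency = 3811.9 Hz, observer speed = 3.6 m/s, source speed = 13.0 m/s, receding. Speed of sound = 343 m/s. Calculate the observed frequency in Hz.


Given values:
  f_s = 3811.9 Hz, v_o = 3.6 m/s, v_s = 13.0 m/s
  Direction: receding
Formula: f_o = f_s * (c - v_o) / (c + v_s)
Numerator: c - v_o = 343 - 3.6 = 339.4
Denominator: c + v_s = 343 + 13.0 = 356.0
f_o = 3811.9 * 339.4 / 356.0 = 3634.15

3634.15 Hz


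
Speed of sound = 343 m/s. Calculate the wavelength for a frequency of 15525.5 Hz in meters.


Given values:
  c = 343 m/s, f = 15525.5 Hz
Formula: lambda = c / f
lambda = 343 / 15525.5
lambda = 0.0221

0.0221 m
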